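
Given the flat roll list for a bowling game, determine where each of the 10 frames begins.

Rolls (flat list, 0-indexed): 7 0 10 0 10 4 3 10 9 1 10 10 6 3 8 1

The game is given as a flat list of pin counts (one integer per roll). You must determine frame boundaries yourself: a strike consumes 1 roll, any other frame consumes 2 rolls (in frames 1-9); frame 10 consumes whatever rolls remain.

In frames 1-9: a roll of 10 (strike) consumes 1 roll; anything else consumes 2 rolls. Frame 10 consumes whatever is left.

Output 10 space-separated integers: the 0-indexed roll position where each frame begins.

Frame 1 starts at roll index 0: rolls=7,0 (sum=7), consumes 2 rolls
Frame 2 starts at roll index 2: roll=10 (strike), consumes 1 roll
Frame 3 starts at roll index 3: rolls=0,10 (sum=10), consumes 2 rolls
Frame 4 starts at roll index 5: rolls=4,3 (sum=7), consumes 2 rolls
Frame 5 starts at roll index 7: roll=10 (strike), consumes 1 roll
Frame 6 starts at roll index 8: rolls=9,1 (sum=10), consumes 2 rolls
Frame 7 starts at roll index 10: roll=10 (strike), consumes 1 roll
Frame 8 starts at roll index 11: roll=10 (strike), consumes 1 roll
Frame 9 starts at roll index 12: rolls=6,3 (sum=9), consumes 2 rolls
Frame 10 starts at roll index 14: 2 remaining rolls

Answer: 0 2 3 5 7 8 10 11 12 14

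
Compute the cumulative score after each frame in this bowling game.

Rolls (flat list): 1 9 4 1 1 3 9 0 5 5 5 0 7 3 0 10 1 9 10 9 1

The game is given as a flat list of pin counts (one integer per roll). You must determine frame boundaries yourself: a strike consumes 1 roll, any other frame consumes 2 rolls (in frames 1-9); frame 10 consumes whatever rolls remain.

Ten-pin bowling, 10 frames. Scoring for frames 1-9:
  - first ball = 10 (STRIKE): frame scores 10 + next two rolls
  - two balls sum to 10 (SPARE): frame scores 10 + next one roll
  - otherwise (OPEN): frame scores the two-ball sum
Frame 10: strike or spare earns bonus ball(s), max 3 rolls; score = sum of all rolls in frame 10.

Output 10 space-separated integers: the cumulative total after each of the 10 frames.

Answer: 14 19 23 32 47 52 62 73 93 113

Derivation:
Frame 1: SPARE (1+9=10). 10 + next roll (4) = 14. Cumulative: 14
Frame 2: OPEN (4+1=5). Cumulative: 19
Frame 3: OPEN (1+3=4). Cumulative: 23
Frame 4: OPEN (9+0=9). Cumulative: 32
Frame 5: SPARE (5+5=10). 10 + next roll (5) = 15. Cumulative: 47
Frame 6: OPEN (5+0=5). Cumulative: 52
Frame 7: SPARE (7+3=10). 10 + next roll (0) = 10. Cumulative: 62
Frame 8: SPARE (0+10=10). 10 + next roll (1) = 11. Cumulative: 73
Frame 9: SPARE (1+9=10). 10 + next roll (10) = 20. Cumulative: 93
Frame 10: STRIKE. Sum of all frame-10 rolls (10+9+1) = 20. Cumulative: 113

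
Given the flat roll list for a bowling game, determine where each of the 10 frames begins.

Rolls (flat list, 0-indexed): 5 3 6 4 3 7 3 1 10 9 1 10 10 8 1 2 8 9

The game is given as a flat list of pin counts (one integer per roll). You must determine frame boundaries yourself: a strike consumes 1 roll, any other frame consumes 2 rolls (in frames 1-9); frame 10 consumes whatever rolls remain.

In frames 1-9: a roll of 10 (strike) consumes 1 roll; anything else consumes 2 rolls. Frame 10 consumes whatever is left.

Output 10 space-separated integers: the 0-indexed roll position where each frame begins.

Frame 1 starts at roll index 0: rolls=5,3 (sum=8), consumes 2 rolls
Frame 2 starts at roll index 2: rolls=6,4 (sum=10), consumes 2 rolls
Frame 3 starts at roll index 4: rolls=3,7 (sum=10), consumes 2 rolls
Frame 4 starts at roll index 6: rolls=3,1 (sum=4), consumes 2 rolls
Frame 5 starts at roll index 8: roll=10 (strike), consumes 1 roll
Frame 6 starts at roll index 9: rolls=9,1 (sum=10), consumes 2 rolls
Frame 7 starts at roll index 11: roll=10 (strike), consumes 1 roll
Frame 8 starts at roll index 12: roll=10 (strike), consumes 1 roll
Frame 9 starts at roll index 13: rolls=8,1 (sum=9), consumes 2 rolls
Frame 10 starts at roll index 15: 3 remaining rolls

Answer: 0 2 4 6 8 9 11 12 13 15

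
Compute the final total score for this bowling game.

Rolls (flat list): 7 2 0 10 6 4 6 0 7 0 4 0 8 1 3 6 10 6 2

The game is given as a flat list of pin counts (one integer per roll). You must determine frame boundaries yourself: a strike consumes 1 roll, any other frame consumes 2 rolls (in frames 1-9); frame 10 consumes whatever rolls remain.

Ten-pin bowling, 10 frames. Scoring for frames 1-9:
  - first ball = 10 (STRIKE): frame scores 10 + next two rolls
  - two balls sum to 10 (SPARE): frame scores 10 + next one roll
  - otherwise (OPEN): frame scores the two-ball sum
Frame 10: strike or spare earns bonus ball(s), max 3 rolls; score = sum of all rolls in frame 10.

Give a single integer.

Frame 1: OPEN (7+2=9). Cumulative: 9
Frame 2: SPARE (0+10=10). 10 + next roll (6) = 16. Cumulative: 25
Frame 3: SPARE (6+4=10). 10 + next roll (6) = 16. Cumulative: 41
Frame 4: OPEN (6+0=6). Cumulative: 47
Frame 5: OPEN (7+0=7). Cumulative: 54
Frame 6: OPEN (4+0=4). Cumulative: 58
Frame 7: OPEN (8+1=9). Cumulative: 67
Frame 8: OPEN (3+6=9). Cumulative: 76
Frame 9: STRIKE. 10 + next two rolls (6+2) = 18. Cumulative: 94
Frame 10: OPEN. Sum of all frame-10 rolls (6+2) = 8. Cumulative: 102

Answer: 102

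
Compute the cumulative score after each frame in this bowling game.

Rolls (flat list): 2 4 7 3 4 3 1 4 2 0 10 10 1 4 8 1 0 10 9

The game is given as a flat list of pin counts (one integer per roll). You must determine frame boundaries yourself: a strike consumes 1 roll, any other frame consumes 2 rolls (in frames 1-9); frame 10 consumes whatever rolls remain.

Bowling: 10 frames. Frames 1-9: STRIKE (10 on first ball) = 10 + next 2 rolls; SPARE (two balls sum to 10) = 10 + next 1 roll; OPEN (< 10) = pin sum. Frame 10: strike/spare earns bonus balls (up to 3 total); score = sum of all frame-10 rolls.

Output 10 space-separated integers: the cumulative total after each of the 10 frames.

Answer: 6 20 27 32 34 55 70 75 84 103

Derivation:
Frame 1: OPEN (2+4=6). Cumulative: 6
Frame 2: SPARE (7+3=10). 10 + next roll (4) = 14. Cumulative: 20
Frame 3: OPEN (4+3=7). Cumulative: 27
Frame 4: OPEN (1+4=5). Cumulative: 32
Frame 5: OPEN (2+0=2). Cumulative: 34
Frame 6: STRIKE. 10 + next two rolls (10+1) = 21. Cumulative: 55
Frame 7: STRIKE. 10 + next two rolls (1+4) = 15. Cumulative: 70
Frame 8: OPEN (1+4=5). Cumulative: 75
Frame 9: OPEN (8+1=9). Cumulative: 84
Frame 10: SPARE. Sum of all frame-10 rolls (0+10+9) = 19. Cumulative: 103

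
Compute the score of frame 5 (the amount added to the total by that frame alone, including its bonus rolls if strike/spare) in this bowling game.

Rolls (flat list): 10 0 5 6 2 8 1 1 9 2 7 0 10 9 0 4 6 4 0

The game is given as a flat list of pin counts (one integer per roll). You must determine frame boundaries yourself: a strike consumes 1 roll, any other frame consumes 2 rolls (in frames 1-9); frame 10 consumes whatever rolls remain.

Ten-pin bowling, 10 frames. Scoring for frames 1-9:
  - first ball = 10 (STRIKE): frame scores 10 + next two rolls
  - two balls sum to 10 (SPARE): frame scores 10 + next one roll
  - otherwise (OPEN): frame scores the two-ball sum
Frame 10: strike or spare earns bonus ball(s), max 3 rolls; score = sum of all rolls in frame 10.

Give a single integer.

Frame 1: STRIKE. 10 + next two rolls (0+5) = 15. Cumulative: 15
Frame 2: OPEN (0+5=5). Cumulative: 20
Frame 3: OPEN (6+2=8). Cumulative: 28
Frame 4: OPEN (8+1=9). Cumulative: 37
Frame 5: SPARE (1+9=10). 10 + next roll (2) = 12. Cumulative: 49
Frame 6: OPEN (2+7=9). Cumulative: 58
Frame 7: SPARE (0+10=10). 10 + next roll (9) = 19. Cumulative: 77

Answer: 12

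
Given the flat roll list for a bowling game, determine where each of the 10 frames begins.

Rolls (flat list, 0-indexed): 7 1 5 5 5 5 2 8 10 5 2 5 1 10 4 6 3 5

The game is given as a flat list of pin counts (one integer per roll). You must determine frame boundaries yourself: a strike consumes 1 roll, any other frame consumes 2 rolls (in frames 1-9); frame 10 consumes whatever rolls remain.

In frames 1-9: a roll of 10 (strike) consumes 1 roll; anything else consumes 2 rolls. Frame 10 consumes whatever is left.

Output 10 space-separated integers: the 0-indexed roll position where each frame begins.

Frame 1 starts at roll index 0: rolls=7,1 (sum=8), consumes 2 rolls
Frame 2 starts at roll index 2: rolls=5,5 (sum=10), consumes 2 rolls
Frame 3 starts at roll index 4: rolls=5,5 (sum=10), consumes 2 rolls
Frame 4 starts at roll index 6: rolls=2,8 (sum=10), consumes 2 rolls
Frame 5 starts at roll index 8: roll=10 (strike), consumes 1 roll
Frame 6 starts at roll index 9: rolls=5,2 (sum=7), consumes 2 rolls
Frame 7 starts at roll index 11: rolls=5,1 (sum=6), consumes 2 rolls
Frame 8 starts at roll index 13: roll=10 (strike), consumes 1 roll
Frame 9 starts at roll index 14: rolls=4,6 (sum=10), consumes 2 rolls
Frame 10 starts at roll index 16: 2 remaining rolls

Answer: 0 2 4 6 8 9 11 13 14 16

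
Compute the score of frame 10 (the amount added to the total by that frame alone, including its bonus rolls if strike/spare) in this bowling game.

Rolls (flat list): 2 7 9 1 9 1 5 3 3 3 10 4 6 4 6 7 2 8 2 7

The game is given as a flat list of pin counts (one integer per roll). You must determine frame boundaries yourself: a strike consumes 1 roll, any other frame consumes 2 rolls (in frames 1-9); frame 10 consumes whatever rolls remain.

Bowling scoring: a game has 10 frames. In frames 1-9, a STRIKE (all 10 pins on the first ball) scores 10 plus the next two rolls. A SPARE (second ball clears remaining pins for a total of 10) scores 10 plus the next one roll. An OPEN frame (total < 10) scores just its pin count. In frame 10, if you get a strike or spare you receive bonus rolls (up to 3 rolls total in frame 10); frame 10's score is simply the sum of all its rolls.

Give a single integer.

Answer: 17

Derivation:
Frame 1: OPEN (2+7=9). Cumulative: 9
Frame 2: SPARE (9+1=10). 10 + next roll (9) = 19. Cumulative: 28
Frame 3: SPARE (9+1=10). 10 + next roll (5) = 15. Cumulative: 43
Frame 4: OPEN (5+3=8). Cumulative: 51
Frame 5: OPEN (3+3=6). Cumulative: 57
Frame 6: STRIKE. 10 + next two rolls (4+6) = 20. Cumulative: 77
Frame 7: SPARE (4+6=10). 10 + next roll (4) = 14. Cumulative: 91
Frame 8: SPARE (4+6=10). 10 + next roll (7) = 17. Cumulative: 108
Frame 9: OPEN (7+2=9). Cumulative: 117
Frame 10: SPARE. Sum of all frame-10 rolls (8+2+7) = 17. Cumulative: 134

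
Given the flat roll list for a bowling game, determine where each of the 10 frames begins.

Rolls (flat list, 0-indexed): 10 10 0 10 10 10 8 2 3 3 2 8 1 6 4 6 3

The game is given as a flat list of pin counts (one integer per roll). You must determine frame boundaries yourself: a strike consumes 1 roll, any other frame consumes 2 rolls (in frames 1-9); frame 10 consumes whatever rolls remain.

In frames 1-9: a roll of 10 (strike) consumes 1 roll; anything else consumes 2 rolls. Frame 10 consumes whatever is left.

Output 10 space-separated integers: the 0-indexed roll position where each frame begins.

Frame 1 starts at roll index 0: roll=10 (strike), consumes 1 roll
Frame 2 starts at roll index 1: roll=10 (strike), consumes 1 roll
Frame 3 starts at roll index 2: rolls=0,10 (sum=10), consumes 2 rolls
Frame 4 starts at roll index 4: roll=10 (strike), consumes 1 roll
Frame 5 starts at roll index 5: roll=10 (strike), consumes 1 roll
Frame 6 starts at roll index 6: rolls=8,2 (sum=10), consumes 2 rolls
Frame 7 starts at roll index 8: rolls=3,3 (sum=6), consumes 2 rolls
Frame 8 starts at roll index 10: rolls=2,8 (sum=10), consumes 2 rolls
Frame 9 starts at roll index 12: rolls=1,6 (sum=7), consumes 2 rolls
Frame 10 starts at roll index 14: 3 remaining rolls

Answer: 0 1 2 4 5 6 8 10 12 14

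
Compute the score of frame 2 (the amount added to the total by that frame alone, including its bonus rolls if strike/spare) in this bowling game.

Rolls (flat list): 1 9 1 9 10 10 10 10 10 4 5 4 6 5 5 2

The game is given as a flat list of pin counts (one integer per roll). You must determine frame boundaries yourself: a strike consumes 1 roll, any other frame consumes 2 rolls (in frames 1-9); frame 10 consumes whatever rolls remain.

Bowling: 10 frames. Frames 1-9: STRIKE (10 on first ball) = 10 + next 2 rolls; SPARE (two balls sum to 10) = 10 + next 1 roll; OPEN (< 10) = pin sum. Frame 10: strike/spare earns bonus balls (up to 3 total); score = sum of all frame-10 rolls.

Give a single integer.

Frame 1: SPARE (1+9=10). 10 + next roll (1) = 11. Cumulative: 11
Frame 2: SPARE (1+9=10). 10 + next roll (10) = 20. Cumulative: 31
Frame 3: STRIKE. 10 + next two rolls (10+10) = 30. Cumulative: 61
Frame 4: STRIKE. 10 + next two rolls (10+10) = 30. Cumulative: 91

Answer: 20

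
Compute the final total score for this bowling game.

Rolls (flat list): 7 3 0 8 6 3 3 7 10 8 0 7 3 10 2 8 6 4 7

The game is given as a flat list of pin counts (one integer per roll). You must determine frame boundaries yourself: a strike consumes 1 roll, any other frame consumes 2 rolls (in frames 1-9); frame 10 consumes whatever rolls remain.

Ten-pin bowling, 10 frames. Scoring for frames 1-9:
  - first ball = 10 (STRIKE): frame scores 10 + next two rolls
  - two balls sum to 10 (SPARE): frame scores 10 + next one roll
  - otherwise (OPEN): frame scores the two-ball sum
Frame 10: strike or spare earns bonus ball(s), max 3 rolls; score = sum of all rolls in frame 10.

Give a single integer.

Frame 1: SPARE (7+3=10). 10 + next roll (0) = 10. Cumulative: 10
Frame 2: OPEN (0+8=8). Cumulative: 18
Frame 3: OPEN (6+3=9). Cumulative: 27
Frame 4: SPARE (3+7=10). 10 + next roll (10) = 20. Cumulative: 47
Frame 5: STRIKE. 10 + next two rolls (8+0) = 18. Cumulative: 65
Frame 6: OPEN (8+0=8). Cumulative: 73
Frame 7: SPARE (7+3=10). 10 + next roll (10) = 20. Cumulative: 93
Frame 8: STRIKE. 10 + next two rolls (2+8) = 20. Cumulative: 113
Frame 9: SPARE (2+8=10). 10 + next roll (6) = 16. Cumulative: 129
Frame 10: SPARE. Sum of all frame-10 rolls (6+4+7) = 17. Cumulative: 146

Answer: 146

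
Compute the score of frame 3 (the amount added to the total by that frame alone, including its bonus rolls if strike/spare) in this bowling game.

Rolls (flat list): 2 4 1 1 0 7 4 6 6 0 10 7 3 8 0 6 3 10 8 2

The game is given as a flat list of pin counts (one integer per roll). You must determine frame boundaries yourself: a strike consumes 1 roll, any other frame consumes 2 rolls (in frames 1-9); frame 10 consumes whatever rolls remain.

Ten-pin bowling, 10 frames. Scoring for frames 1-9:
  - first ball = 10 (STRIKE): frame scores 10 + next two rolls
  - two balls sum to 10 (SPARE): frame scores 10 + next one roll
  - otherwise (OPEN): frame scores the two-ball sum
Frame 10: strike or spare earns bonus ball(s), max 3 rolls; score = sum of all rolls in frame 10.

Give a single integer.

Frame 1: OPEN (2+4=6). Cumulative: 6
Frame 2: OPEN (1+1=2). Cumulative: 8
Frame 3: OPEN (0+7=7). Cumulative: 15
Frame 4: SPARE (4+6=10). 10 + next roll (6) = 16. Cumulative: 31
Frame 5: OPEN (6+0=6). Cumulative: 37

Answer: 7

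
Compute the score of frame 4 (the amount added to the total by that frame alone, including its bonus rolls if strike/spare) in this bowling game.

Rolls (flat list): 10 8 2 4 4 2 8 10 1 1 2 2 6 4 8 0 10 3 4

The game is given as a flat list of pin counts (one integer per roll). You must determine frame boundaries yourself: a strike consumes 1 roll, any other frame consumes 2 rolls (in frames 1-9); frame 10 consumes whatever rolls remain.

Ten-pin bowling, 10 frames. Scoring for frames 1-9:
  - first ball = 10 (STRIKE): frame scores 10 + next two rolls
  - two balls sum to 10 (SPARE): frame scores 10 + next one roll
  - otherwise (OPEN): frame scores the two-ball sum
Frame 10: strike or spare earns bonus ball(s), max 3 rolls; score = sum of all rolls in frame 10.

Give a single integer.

Frame 1: STRIKE. 10 + next two rolls (8+2) = 20. Cumulative: 20
Frame 2: SPARE (8+2=10). 10 + next roll (4) = 14. Cumulative: 34
Frame 3: OPEN (4+4=8). Cumulative: 42
Frame 4: SPARE (2+8=10). 10 + next roll (10) = 20. Cumulative: 62
Frame 5: STRIKE. 10 + next two rolls (1+1) = 12. Cumulative: 74
Frame 6: OPEN (1+1=2). Cumulative: 76

Answer: 20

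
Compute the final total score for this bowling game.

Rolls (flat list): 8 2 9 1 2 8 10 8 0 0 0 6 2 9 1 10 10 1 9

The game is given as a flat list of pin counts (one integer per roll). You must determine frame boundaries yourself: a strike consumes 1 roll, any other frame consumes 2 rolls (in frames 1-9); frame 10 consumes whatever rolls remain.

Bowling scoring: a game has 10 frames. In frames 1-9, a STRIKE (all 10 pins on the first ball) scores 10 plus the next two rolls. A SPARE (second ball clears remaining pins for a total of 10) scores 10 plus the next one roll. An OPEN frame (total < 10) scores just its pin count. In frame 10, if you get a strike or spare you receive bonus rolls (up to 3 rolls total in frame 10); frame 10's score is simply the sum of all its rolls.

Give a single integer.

Frame 1: SPARE (8+2=10). 10 + next roll (9) = 19. Cumulative: 19
Frame 2: SPARE (9+1=10). 10 + next roll (2) = 12. Cumulative: 31
Frame 3: SPARE (2+8=10). 10 + next roll (10) = 20. Cumulative: 51
Frame 4: STRIKE. 10 + next two rolls (8+0) = 18. Cumulative: 69
Frame 5: OPEN (8+0=8). Cumulative: 77
Frame 6: OPEN (0+0=0). Cumulative: 77
Frame 7: OPEN (6+2=8). Cumulative: 85
Frame 8: SPARE (9+1=10). 10 + next roll (10) = 20. Cumulative: 105
Frame 9: STRIKE. 10 + next two rolls (10+1) = 21. Cumulative: 126
Frame 10: STRIKE. Sum of all frame-10 rolls (10+1+9) = 20. Cumulative: 146

Answer: 146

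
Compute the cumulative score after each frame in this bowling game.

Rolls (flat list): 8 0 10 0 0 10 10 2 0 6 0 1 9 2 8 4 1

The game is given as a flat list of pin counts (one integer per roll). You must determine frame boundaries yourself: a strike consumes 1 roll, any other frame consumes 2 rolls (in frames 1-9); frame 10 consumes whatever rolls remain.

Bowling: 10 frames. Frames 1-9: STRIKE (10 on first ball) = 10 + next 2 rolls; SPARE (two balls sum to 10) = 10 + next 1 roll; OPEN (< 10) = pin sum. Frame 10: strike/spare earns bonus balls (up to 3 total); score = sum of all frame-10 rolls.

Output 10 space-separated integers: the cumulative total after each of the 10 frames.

Answer: 8 18 18 40 52 54 60 72 86 91

Derivation:
Frame 1: OPEN (8+0=8). Cumulative: 8
Frame 2: STRIKE. 10 + next two rolls (0+0) = 10. Cumulative: 18
Frame 3: OPEN (0+0=0). Cumulative: 18
Frame 4: STRIKE. 10 + next two rolls (10+2) = 22. Cumulative: 40
Frame 5: STRIKE. 10 + next two rolls (2+0) = 12. Cumulative: 52
Frame 6: OPEN (2+0=2). Cumulative: 54
Frame 7: OPEN (6+0=6). Cumulative: 60
Frame 8: SPARE (1+9=10). 10 + next roll (2) = 12. Cumulative: 72
Frame 9: SPARE (2+8=10). 10 + next roll (4) = 14. Cumulative: 86
Frame 10: OPEN. Sum of all frame-10 rolls (4+1) = 5. Cumulative: 91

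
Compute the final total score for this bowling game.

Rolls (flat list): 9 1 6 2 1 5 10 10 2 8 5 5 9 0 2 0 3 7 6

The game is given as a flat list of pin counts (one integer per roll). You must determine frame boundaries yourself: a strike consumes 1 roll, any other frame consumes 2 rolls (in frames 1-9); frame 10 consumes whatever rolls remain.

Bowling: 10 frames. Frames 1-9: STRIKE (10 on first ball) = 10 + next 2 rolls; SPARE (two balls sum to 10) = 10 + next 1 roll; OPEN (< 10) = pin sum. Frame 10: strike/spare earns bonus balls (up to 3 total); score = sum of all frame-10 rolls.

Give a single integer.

Answer: 133

Derivation:
Frame 1: SPARE (9+1=10). 10 + next roll (6) = 16. Cumulative: 16
Frame 2: OPEN (6+2=8). Cumulative: 24
Frame 3: OPEN (1+5=6). Cumulative: 30
Frame 4: STRIKE. 10 + next two rolls (10+2) = 22. Cumulative: 52
Frame 5: STRIKE. 10 + next two rolls (2+8) = 20. Cumulative: 72
Frame 6: SPARE (2+8=10). 10 + next roll (5) = 15. Cumulative: 87
Frame 7: SPARE (5+5=10). 10 + next roll (9) = 19. Cumulative: 106
Frame 8: OPEN (9+0=9). Cumulative: 115
Frame 9: OPEN (2+0=2). Cumulative: 117
Frame 10: SPARE. Sum of all frame-10 rolls (3+7+6) = 16. Cumulative: 133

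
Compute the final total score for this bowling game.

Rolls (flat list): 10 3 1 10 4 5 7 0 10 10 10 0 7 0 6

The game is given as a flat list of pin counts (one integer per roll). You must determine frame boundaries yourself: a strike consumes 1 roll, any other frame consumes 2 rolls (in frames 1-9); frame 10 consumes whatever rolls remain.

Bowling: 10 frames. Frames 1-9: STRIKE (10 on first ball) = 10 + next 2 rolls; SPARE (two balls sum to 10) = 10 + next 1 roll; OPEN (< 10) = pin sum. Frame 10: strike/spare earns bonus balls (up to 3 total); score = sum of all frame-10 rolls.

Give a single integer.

Frame 1: STRIKE. 10 + next two rolls (3+1) = 14. Cumulative: 14
Frame 2: OPEN (3+1=4). Cumulative: 18
Frame 3: STRIKE. 10 + next two rolls (4+5) = 19. Cumulative: 37
Frame 4: OPEN (4+5=9). Cumulative: 46
Frame 5: OPEN (7+0=7). Cumulative: 53
Frame 6: STRIKE. 10 + next two rolls (10+10) = 30. Cumulative: 83
Frame 7: STRIKE. 10 + next two rolls (10+0) = 20. Cumulative: 103
Frame 8: STRIKE. 10 + next two rolls (0+7) = 17. Cumulative: 120
Frame 9: OPEN (0+7=7). Cumulative: 127
Frame 10: OPEN. Sum of all frame-10 rolls (0+6) = 6. Cumulative: 133

Answer: 133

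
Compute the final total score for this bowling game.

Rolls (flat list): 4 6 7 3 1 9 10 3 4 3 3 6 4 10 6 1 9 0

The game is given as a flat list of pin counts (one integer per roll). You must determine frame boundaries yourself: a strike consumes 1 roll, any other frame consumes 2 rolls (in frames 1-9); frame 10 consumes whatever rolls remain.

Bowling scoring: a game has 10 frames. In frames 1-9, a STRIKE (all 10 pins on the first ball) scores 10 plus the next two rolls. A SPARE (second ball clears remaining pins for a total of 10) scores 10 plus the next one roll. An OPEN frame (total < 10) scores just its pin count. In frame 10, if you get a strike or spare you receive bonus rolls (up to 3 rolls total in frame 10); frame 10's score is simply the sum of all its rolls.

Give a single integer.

Answer: 131

Derivation:
Frame 1: SPARE (4+6=10). 10 + next roll (7) = 17. Cumulative: 17
Frame 2: SPARE (7+3=10). 10 + next roll (1) = 11. Cumulative: 28
Frame 3: SPARE (1+9=10). 10 + next roll (10) = 20. Cumulative: 48
Frame 4: STRIKE. 10 + next two rolls (3+4) = 17. Cumulative: 65
Frame 5: OPEN (3+4=7). Cumulative: 72
Frame 6: OPEN (3+3=6). Cumulative: 78
Frame 7: SPARE (6+4=10). 10 + next roll (10) = 20. Cumulative: 98
Frame 8: STRIKE. 10 + next two rolls (6+1) = 17. Cumulative: 115
Frame 9: OPEN (6+1=7). Cumulative: 122
Frame 10: OPEN. Sum of all frame-10 rolls (9+0) = 9. Cumulative: 131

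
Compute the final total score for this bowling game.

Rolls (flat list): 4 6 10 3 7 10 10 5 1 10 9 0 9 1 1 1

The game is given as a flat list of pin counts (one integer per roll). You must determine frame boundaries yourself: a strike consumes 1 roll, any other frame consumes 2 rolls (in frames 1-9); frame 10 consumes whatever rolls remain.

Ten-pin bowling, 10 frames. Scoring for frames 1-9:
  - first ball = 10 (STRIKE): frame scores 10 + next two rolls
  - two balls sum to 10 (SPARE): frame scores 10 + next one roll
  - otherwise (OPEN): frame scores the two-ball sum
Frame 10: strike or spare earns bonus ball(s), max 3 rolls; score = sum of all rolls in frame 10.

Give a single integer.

Answer: 148

Derivation:
Frame 1: SPARE (4+6=10). 10 + next roll (10) = 20. Cumulative: 20
Frame 2: STRIKE. 10 + next two rolls (3+7) = 20. Cumulative: 40
Frame 3: SPARE (3+7=10). 10 + next roll (10) = 20. Cumulative: 60
Frame 4: STRIKE. 10 + next two rolls (10+5) = 25. Cumulative: 85
Frame 5: STRIKE. 10 + next two rolls (5+1) = 16. Cumulative: 101
Frame 6: OPEN (5+1=6). Cumulative: 107
Frame 7: STRIKE. 10 + next two rolls (9+0) = 19. Cumulative: 126
Frame 8: OPEN (9+0=9). Cumulative: 135
Frame 9: SPARE (9+1=10). 10 + next roll (1) = 11. Cumulative: 146
Frame 10: OPEN. Sum of all frame-10 rolls (1+1) = 2. Cumulative: 148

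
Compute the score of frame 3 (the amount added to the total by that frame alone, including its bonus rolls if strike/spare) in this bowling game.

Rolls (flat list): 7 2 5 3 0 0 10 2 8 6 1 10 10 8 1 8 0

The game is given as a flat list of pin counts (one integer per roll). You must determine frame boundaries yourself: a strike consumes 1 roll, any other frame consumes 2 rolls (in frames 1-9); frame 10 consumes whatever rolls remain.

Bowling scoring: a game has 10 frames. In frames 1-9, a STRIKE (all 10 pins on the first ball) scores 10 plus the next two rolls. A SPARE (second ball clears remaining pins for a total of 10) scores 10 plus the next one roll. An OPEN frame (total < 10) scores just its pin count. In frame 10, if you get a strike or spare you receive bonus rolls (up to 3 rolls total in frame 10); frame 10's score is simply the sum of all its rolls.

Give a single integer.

Frame 1: OPEN (7+2=9). Cumulative: 9
Frame 2: OPEN (5+3=8). Cumulative: 17
Frame 3: OPEN (0+0=0). Cumulative: 17
Frame 4: STRIKE. 10 + next two rolls (2+8) = 20. Cumulative: 37
Frame 5: SPARE (2+8=10). 10 + next roll (6) = 16. Cumulative: 53

Answer: 0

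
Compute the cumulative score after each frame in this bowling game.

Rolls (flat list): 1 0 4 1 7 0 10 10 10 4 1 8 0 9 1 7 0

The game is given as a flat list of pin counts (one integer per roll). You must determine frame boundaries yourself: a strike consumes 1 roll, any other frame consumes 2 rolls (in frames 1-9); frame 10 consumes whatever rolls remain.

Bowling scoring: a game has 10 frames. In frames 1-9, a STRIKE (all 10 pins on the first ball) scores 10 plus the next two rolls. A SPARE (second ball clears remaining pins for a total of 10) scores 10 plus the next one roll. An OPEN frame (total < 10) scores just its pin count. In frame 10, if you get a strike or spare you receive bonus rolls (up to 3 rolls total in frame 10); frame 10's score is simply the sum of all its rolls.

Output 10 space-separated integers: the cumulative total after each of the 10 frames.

Frame 1: OPEN (1+0=1). Cumulative: 1
Frame 2: OPEN (4+1=5). Cumulative: 6
Frame 3: OPEN (7+0=7). Cumulative: 13
Frame 4: STRIKE. 10 + next two rolls (10+10) = 30. Cumulative: 43
Frame 5: STRIKE. 10 + next two rolls (10+4) = 24. Cumulative: 67
Frame 6: STRIKE. 10 + next two rolls (4+1) = 15. Cumulative: 82
Frame 7: OPEN (4+1=5). Cumulative: 87
Frame 8: OPEN (8+0=8). Cumulative: 95
Frame 9: SPARE (9+1=10). 10 + next roll (7) = 17. Cumulative: 112
Frame 10: OPEN. Sum of all frame-10 rolls (7+0) = 7. Cumulative: 119

Answer: 1 6 13 43 67 82 87 95 112 119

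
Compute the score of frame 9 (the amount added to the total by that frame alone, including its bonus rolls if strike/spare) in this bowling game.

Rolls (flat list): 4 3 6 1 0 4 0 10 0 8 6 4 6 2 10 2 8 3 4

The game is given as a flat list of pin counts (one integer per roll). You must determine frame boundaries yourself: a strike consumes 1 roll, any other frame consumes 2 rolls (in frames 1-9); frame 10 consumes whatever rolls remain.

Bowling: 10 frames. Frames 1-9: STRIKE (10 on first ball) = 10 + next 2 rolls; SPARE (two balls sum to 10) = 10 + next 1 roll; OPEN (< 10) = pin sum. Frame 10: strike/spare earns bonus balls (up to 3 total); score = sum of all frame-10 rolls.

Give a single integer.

Frame 1: OPEN (4+3=7). Cumulative: 7
Frame 2: OPEN (6+1=7). Cumulative: 14
Frame 3: OPEN (0+4=4). Cumulative: 18
Frame 4: SPARE (0+10=10). 10 + next roll (0) = 10. Cumulative: 28
Frame 5: OPEN (0+8=8). Cumulative: 36
Frame 6: SPARE (6+4=10). 10 + next roll (6) = 16. Cumulative: 52
Frame 7: OPEN (6+2=8). Cumulative: 60
Frame 8: STRIKE. 10 + next two rolls (2+8) = 20. Cumulative: 80
Frame 9: SPARE (2+8=10). 10 + next roll (3) = 13. Cumulative: 93
Frame 10: OPEN. Sum of all frame-10 rolls (3+4) = 7. Cumulative: 100

Answer: 13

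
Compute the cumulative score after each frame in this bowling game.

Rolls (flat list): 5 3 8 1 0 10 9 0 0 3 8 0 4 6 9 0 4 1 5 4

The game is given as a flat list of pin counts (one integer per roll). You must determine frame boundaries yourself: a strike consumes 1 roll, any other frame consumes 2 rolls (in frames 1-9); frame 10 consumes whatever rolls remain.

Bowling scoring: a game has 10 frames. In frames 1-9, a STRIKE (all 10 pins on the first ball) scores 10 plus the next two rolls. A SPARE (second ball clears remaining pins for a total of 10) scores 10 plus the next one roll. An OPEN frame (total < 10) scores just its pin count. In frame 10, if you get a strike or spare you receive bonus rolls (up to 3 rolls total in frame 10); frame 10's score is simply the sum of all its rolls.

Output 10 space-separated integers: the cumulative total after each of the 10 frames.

Frame 1: OPEN (5+3=8). Cumulative: 8
Frame 2: OPEN (8+1=9). Cumulative: 17
Frame 3: SPARE (0+10=10). 10 + next roll (9) = 19. Cumulative: 36
Frame 4: OPEN (9+0=9). Cumulative: 45
Frame 5: OPEN (0+3=3). Cumulative: 48
Frame 6: OPEN (8+0=8). Cumulative: 56
Frame 7: SPARE (4+6=10). 10 + next roll (9) = 19. Cumulative: 75
Frame 8: OPEN (9+0=9). Cumulative: 84
Frame 9: OPEN (4+1=5). Cumulative: 89
Frame 10: OPEN. Sum of all frame-10 rolls (5+4) = 9. Cumulative: 98

Answer: 8 17 36 45 48 56 75 84 89 98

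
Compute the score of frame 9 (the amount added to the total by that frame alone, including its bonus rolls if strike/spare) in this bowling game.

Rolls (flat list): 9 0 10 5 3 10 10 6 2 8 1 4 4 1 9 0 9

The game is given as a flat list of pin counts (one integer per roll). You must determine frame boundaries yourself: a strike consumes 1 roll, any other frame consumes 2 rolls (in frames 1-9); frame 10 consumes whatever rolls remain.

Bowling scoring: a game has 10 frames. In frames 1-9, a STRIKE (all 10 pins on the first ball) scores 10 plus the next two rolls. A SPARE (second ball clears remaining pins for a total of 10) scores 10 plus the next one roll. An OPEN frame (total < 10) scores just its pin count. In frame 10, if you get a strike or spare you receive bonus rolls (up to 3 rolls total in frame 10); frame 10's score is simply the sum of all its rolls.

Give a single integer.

Frame 1: OPEN (9+0=9). Cumulative: 9
Frame 2: STRIKE. 10 + next two rolls (5+3) = 18. Cumulative: 27
Frame 3: OPEN (5+3=8). Cumulative: 35
Frame 4: STRIKE. 10 + next two rolls (10+6) = 26. Cumulative: 61
Frame 5: STRIKE. 10 + next two rolls (6+2) = 18. Cumulative: 79
Frame 6: OPEN (6+2=8). Cumulative: 87
Frame 7: OPEN (8+1=9). Cumulative: 96
Frame 8: OPEN (4+4=8). Cumulative: 104
Frame 9: SPARE (1+9=10). 10 + next roll (0) = 10. Cumulative: 114
Frame 10: OPEN. Sum of all frame-10 rolls (0+9) = 9. Cumulative: 123

Answer: 10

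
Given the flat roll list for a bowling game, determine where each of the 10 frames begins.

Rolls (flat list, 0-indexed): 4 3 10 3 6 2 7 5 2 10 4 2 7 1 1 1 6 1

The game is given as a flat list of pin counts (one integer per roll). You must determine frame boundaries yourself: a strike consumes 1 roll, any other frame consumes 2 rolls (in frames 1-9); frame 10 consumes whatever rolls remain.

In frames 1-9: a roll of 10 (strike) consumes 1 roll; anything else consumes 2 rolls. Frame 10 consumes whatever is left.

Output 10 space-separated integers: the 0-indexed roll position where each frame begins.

Frame 1 starts at roll index 0: rolls=4,3 (sum=7), consumes 2 rolls
Frame 2 starts at roll index 2: roll=10 (strike), consumes 1 roll
Frame 3 starts at roll index 3: rolls=3,6 (sum=9), consumes 2 rolls
Frame 4 starts at roll index 5: rolls=2,7 (sum=9), consumes 2 rolls
Frame 5 starts at roll index 7: rolls=5,2 (sum=7), consumes 2 rolls
Frame 6 starts at roll index 9: roll=10 (strike), consumes 1 roll
Frame 7 starts at roll index 10: rolls=4,2 (sum=6), consumes 2 rolls
Frame 8 starts at roll index 12: rolls=7,1 (sum=8), consumes 2 rolls
Frame 9 starts at roll index 14: rolls=1,1 (sum=2), consumes 2 rolls
Frame 10 starts at roll index 16: 2 remaining rolls

Answer: 0 2 3 5 7 9 10 12 14 16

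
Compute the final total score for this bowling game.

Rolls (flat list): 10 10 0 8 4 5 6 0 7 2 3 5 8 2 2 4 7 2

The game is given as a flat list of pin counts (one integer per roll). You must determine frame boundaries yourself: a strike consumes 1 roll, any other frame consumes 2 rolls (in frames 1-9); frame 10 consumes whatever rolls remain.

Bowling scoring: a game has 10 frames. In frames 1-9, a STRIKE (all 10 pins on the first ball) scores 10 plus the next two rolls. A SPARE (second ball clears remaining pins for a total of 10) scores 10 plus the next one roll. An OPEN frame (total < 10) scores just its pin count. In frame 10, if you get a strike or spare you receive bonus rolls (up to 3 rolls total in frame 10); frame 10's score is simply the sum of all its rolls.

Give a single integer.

Answer: 105

Derivation:
Frame 1: STRIKE. 10 + next two rolls (10+0) = 20. Cumulative: 20
Frame 2: STRIKE. 10 + next two rolls (0+8) = 18. Cumulative: 38
Frame 3: OPEN (0+8=8). Cumulative: 46
Frame 4: OPEN (4+5=9). Cumulative: 55
Frame 5: OPEN (6+0=6). Cumulative: 61
Frame 6: OPEN (7+2=9). Cumulative: 70
Frame 7: OPEN (3+5=8). Cumulative: 78
Frame 8: SPARE (8+2=10). 10 + next roll (2) = 12. Cumulative: 90
Frame 9: OPEN (2+4=6). Cumulative: 96
Frame 10: OPEN. Sum of all frame-10 rolls (7+2) = 9. Cumulative: 105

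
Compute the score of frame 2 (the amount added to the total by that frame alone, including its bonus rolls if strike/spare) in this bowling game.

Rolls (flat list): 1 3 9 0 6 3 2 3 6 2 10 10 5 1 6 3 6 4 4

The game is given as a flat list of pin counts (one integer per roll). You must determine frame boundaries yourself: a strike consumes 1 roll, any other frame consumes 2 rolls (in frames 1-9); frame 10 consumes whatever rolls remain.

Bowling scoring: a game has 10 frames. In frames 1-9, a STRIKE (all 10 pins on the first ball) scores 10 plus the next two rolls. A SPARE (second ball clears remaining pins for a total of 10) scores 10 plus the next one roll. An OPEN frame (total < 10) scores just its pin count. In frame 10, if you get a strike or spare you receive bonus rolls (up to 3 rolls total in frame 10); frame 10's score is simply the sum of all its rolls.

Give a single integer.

Frame 1: OPEN (1+3=4). Cumulative: 4
Frame 2: OPEN (9+0=9). Cumulative: 13
Frame 3: OPEN (6+3=9). Cumulative: 22
Frame 4: OPEN (2+3=5). Cumulative: 27

Answer: 9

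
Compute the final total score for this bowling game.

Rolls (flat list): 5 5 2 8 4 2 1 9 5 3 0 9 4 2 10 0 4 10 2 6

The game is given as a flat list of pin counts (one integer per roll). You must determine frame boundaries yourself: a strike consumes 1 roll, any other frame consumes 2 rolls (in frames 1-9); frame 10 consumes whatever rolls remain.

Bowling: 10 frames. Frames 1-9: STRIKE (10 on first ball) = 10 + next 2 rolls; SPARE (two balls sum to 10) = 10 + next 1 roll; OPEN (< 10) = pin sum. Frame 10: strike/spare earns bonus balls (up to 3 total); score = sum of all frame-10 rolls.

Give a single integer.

Answer: 106

Derivation:
Frame 1: SPARE (5+5=10). 10 + next roll (2) = 12. Cumulative: 12
Frame 2: SPARE (2+8=10). 10 + next roll (4) = 14. Cumulative: 26
Frame 3: OPEN (4+2=6). Cumulative: 32
Frame 4: SPARE (1+9=10). 10 + next roll (5) = 15. Cumulative: 47
Frame 5: OPEN (5+3=8). Cumulative: 55
Frame 6: OPEN (0+9=9). Cumulative: 64
Frame 7: OPEN (4+2=6). Cumulative: 70
Frame 8: STRIKE. 10 + next two rolls (0+4) = 14. Cumulative: 84
Frame 9: OPEN (0+4=4). Cumulative: 88
Frame 10: STRIKE. Sum of all frame-10 rolls (10+2+6) = 18. Cumulative: 106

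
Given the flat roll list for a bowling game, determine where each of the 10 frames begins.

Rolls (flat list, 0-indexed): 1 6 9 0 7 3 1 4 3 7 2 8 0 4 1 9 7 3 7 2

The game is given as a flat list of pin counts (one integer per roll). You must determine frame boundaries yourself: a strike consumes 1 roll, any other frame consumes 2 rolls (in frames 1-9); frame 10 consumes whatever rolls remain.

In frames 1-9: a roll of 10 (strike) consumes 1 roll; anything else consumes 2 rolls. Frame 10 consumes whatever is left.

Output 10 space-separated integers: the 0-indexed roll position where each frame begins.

Answer: 0 2 4 6 8 10 12 14 16 18

Derivation:
Frame 1 starts at roll index 0: rolls=1,6 (sum=7), consumes 2 rolls
Frame 2 starts at roll index 2: rolls=9,0 (sum=9), consumes 2 rolls
Frame 3 starts at roll index 4: rolls=7,3 (sum=10), consumes 2 rolls
Frame 4 starts at roll index 6: rolls=1,4 (sum=5), consumes 2 rolls
Frame 5 starts at roll index 8: rolls=3,7 (sum=10), consumes 2 rolls
Frame 6 starts at roll index 10: rolls=2,8 (sum=10), consumes 2 rolls
Frame 7 starts at roll index 12: rolls=0,4 (sum=4), consumes 2 rolls
Frame 8 starts at roll index 14: rolls=1,9 (sum=10), consumes 2 rolls
Frame 9 starts at roll index 16: rolls=7,3 (sum=10), consumes 2 rolls
Frame 10 starts at roll index 18: 2 remaining rolls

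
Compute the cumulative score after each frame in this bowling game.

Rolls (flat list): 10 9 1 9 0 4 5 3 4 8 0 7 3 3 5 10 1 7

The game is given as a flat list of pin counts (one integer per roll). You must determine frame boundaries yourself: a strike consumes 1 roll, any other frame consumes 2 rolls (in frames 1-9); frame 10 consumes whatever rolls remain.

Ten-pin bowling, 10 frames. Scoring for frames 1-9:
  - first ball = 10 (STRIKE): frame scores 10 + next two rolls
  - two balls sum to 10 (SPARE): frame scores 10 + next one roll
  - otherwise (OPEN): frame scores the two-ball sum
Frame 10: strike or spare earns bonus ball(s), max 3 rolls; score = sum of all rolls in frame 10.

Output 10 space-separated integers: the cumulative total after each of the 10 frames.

Answer: 20 39 48 57 64 72 85 93 111 119

Derivation:
Frame 1: STRIKE. 10 + next two rolls (9+1) = 20. Cumulative: 20
Frame 2: SPARE (9+1=10). 10 + next roll (9) = 19. Cumulative: 39
Frame 3: OPEN (9+0=9). Cumulative: 48
Frame 4: OPEN (4+5=9). Cumulative: 57
Frame 5: OPEN (3+4=7). Cumulative: 64
Frame 6: OPEN (8+0=8). Cumulative: 72
Frame 7: SPARE (7+3=10). 10 + next roll (3) = 13. Cumulative: 85
Frame 8: OPEN (3+5=8). Cumulative: 93
Frame 9: STRIKE. 10 + next two rolls (1+7) = 18. Cumulative: 111
Frame 10: OPEN. Sum of all frame-10 rolls (1+7) = 8. Cumulative: 119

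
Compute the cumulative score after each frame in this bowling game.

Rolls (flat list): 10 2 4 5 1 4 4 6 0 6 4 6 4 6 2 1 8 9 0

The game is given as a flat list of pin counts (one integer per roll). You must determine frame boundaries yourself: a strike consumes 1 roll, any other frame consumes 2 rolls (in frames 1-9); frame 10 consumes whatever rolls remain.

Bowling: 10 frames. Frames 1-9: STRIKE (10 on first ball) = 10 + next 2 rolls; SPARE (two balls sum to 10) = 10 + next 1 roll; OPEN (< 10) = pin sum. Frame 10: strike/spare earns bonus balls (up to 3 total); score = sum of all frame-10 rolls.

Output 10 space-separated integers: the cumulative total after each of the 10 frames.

Answer: 16 22 28 36 42 58 74 82 91 100

Derivation:
Frame 1: STRIKE. 10 + next two rolls (2+4) = 16. Cumulative: 16
Frame 2: OPEN (2+4=6). Cumulative: 22
Frame 3: OPEN (5+1=6). Cumulative: 28
Frame 4: OPEN (4+4=8). Cumulative: 36
Frame 5: OPEN (6+0=6). Cumulative: 42
Frame 6: SPARE (6+4=10). 10 + next roll (6) = 16. Cumulative: 58
Frame 7: SPARE (6+4=10). 10 + next roll (6) = 16. Cumulative: 74
Frame 8: OPEN (6+2=8). Cumulative: 82
Frame 9: OPEN (1+8=9). Cumulative: 91
Frame 10: OPEN. Sum of all frame-10 rolls (9+0) = 9. Cumulative: 100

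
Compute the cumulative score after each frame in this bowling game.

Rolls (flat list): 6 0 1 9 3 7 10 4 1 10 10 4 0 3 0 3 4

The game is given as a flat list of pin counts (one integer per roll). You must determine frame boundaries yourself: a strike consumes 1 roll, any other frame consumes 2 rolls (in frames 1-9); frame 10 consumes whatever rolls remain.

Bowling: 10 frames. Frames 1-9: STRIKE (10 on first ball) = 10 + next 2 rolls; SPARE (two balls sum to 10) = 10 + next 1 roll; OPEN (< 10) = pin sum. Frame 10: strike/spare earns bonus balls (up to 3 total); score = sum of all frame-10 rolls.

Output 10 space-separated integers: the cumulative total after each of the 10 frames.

Frame 1: OPEN (6+0=6). Cumulative: 6
Frame 2: SPARE (1+9=10). 10 + next roll (3) = 13. Cumulative: 19
Frame 3: SPARE (3+7=10). 10 + next roll (10) = 20. Cumulative: 39
Frame 4: STRIKE. 10 + next two rolls (4+1) = 15. Cumulative: 54
Frame 5: OPEN (4+1=5). Cumulative: 59
Frame 6: STRIKE. 10 + next two rolls (10+4) = 24. Cumulative: 83
Frame 7: STRIKE. 10 + next two rolls (4+0) = 14. Cumulative: 97
Frame 8: OPEN (4+0=4). Cumulative: 101
Frame 9: OPEN (3+0=3). Cumulative: 104
Frame 10: OPEN. Sum of all frame-10 rolls (3+4) = 7. Cumulative: 111

Answer: 6 19 39 54 59 83 97 101 104 111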